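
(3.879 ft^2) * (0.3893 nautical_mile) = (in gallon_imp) 5.715e+04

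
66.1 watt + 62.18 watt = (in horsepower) 0.172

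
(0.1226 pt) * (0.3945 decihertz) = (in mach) 5.011e-09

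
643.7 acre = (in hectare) 260.5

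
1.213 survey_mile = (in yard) 2135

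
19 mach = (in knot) 1.258e+04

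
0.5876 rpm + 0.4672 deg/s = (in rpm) 0.6655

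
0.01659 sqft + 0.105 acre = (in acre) 0.105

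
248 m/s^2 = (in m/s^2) 248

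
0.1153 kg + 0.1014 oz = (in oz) 4.168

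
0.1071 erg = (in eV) 6.685e+10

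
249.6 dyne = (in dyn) 249.6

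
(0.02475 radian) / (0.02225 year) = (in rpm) 3.368e-07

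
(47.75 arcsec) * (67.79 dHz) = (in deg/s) 0.08992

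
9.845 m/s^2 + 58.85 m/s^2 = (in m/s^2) 68.7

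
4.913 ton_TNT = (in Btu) 1.948e+07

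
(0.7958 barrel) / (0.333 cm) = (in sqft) 409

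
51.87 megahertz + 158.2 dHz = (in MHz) 51.87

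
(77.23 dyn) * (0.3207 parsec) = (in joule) 7.643e+12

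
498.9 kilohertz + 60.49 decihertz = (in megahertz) 0.4989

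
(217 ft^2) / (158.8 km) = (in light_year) 1.342e-20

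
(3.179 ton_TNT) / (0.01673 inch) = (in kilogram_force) 3.192e+12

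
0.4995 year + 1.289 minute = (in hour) 4376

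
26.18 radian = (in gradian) 1667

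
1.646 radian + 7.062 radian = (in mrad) 8708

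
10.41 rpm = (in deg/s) 62.46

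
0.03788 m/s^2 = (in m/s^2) 0.03788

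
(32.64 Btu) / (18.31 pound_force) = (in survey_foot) 1387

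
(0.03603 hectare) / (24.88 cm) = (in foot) 4751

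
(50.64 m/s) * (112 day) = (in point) 1.389e+12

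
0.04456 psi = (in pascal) 307.2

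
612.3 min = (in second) 3.674e+04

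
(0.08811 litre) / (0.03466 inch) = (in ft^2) 1.077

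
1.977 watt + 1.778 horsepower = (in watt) 1328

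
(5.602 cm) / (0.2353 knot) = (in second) 0.4628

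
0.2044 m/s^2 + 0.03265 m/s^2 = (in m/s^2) 0.237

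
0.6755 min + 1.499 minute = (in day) 0.00151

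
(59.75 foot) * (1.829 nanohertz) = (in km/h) 1.199e-07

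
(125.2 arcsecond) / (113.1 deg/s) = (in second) 0.0003075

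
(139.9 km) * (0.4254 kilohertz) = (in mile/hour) 1.331e+08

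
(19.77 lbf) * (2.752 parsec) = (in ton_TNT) 1.785e+09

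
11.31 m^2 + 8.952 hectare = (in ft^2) 9.637e+05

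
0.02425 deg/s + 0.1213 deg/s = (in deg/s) 0.1455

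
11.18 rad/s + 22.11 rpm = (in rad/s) 13.5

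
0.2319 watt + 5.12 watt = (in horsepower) 0.007177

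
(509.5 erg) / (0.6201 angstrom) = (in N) 8.216e+05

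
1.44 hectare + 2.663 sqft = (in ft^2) 1.55e+05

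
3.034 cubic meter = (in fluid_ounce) 1.026e+05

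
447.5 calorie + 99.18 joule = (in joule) 1972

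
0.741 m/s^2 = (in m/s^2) 0.741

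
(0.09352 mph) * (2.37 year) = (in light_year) 3.303e-10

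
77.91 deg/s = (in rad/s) 1.36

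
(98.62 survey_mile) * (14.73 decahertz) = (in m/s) 2.338e+07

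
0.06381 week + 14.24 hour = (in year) 0.002849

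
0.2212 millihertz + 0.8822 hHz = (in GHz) 8.822e-08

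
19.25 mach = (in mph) 1.466e+04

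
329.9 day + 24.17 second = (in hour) 7918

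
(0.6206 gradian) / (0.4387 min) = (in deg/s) 0.02122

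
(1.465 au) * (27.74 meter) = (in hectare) 6.08e+08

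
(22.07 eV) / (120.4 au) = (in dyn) 1.963e-26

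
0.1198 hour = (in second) 431.3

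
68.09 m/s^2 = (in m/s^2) 68.09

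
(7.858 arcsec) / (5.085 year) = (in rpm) 2.269e-12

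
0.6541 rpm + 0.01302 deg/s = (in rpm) 0.6563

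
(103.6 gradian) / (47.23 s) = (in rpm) 0.329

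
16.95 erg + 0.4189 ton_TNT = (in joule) 1.753e+09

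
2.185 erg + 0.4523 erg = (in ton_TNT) 6.303e-17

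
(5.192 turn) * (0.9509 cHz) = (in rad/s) 0.3102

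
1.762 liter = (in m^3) 0.001762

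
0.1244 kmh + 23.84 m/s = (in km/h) 85.95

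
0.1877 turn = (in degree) 67.57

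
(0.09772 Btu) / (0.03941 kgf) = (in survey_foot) 875.2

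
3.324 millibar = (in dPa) 3324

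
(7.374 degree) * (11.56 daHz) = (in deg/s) 852.4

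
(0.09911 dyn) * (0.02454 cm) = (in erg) 0.002432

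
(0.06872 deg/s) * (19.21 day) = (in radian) 1991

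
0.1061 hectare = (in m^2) 1061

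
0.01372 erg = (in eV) 8.563e+09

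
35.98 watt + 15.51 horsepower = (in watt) 1.16e+04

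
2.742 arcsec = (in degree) 0.0007617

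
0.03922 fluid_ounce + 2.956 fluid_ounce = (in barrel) 0.0005571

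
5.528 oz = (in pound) 0.3455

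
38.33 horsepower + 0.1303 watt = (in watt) 2.858e+04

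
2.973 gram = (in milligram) 2973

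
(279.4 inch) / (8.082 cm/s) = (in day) 0.001016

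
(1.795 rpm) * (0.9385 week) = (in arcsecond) 2.201e+10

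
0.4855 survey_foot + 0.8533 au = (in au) 0.8533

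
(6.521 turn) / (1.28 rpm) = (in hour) 0.08491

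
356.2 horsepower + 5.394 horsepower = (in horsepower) 361.6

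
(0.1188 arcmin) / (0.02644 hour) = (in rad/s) 3.631e-07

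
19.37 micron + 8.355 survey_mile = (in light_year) 1.421e-12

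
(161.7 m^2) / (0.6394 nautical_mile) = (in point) 387.1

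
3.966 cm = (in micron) 3.966e+04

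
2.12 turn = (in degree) 763.2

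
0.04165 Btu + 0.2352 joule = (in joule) 44.18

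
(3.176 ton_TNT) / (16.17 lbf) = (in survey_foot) 6.061e+08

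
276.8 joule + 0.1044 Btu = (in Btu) 0.3668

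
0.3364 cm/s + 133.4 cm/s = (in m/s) 1.337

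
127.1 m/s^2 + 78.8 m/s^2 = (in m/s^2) 205.9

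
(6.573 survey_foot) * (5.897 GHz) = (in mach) 3.47e+07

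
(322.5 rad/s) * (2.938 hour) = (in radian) 3.411e+06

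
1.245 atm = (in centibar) 126.1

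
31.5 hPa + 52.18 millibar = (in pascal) 8368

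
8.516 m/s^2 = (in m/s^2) 8.516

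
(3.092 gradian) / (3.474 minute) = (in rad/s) 0.000233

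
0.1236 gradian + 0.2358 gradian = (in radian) 0.005645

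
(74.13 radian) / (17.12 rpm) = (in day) 0.0004786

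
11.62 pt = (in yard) 0.004483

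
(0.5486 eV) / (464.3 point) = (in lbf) 1.206e-19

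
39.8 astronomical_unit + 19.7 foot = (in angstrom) 5.954e+22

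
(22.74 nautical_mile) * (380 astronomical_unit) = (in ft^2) 2.577e+19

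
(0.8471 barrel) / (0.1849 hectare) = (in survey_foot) 0.000239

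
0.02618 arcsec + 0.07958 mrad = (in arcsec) 16.44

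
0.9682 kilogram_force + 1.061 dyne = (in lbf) 2.135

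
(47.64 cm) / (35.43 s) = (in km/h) 0.04841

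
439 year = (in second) 1.384e+10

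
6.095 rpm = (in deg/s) 36.57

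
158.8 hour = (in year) 0.01813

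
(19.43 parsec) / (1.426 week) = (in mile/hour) 1.555e+12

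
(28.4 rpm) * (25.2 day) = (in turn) 1.031e+06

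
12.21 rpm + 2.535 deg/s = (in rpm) 12.63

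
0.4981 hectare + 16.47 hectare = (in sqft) 1.826e+06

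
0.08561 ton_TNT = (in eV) 2.236e+27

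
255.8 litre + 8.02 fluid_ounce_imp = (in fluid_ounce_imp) 9011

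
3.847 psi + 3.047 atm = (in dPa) 3.353e+06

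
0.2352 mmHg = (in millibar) 0.3136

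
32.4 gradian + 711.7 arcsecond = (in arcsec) 1.057e+05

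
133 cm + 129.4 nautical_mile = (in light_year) 2.533e-11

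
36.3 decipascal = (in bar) 3.63e-05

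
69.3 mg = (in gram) 0.0693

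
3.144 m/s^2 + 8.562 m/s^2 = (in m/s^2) 11.71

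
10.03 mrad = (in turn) 0.001596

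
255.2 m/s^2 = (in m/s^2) 255.2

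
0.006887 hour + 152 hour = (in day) 6.334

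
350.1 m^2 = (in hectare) 0.03501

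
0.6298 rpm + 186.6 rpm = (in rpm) 187.2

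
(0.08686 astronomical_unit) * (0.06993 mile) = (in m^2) 1.462e+12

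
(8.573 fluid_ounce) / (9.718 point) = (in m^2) 0.07395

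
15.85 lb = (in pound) 15.85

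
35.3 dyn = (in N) 0.000353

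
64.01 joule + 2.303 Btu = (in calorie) 596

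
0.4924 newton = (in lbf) 0.1107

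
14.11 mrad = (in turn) 0.002246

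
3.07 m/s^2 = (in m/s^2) 3.07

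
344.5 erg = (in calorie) 8.234e-06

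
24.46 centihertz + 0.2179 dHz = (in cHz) 26.64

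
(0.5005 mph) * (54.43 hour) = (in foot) 1.438e+05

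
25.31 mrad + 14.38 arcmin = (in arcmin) 101.4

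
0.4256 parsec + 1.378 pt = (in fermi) 1.313e+31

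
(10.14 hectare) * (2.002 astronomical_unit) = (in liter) 3.037e+19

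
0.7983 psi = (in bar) 0.05504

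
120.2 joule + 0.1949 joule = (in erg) 1.204e+09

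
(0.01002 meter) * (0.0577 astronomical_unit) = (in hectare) 8649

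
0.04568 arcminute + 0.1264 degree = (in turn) 0.0003532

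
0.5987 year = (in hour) 5245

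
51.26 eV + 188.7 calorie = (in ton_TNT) 1.887e-07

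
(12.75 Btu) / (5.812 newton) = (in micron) 2.315e+09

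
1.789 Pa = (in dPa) 17.89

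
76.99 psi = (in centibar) 530.8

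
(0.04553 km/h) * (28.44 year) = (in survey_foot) 3.721e+07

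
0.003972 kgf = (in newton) 0.03895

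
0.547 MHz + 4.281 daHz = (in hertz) 5.47e+05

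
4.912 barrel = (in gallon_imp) 171.8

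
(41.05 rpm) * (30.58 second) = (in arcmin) 4.519e+05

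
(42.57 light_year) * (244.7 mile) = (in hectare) 1.586e+19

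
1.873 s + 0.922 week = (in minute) 9294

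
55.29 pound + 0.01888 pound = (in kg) 25.09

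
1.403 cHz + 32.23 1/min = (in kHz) 0.0005512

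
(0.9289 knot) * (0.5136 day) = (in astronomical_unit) 1.417e-07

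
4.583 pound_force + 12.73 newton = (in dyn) 3.312e+06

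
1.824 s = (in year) 5.784e-08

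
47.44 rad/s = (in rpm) 453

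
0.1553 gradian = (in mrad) 2.439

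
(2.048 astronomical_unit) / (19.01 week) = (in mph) 5.961e+04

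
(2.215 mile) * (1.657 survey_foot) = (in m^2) 1800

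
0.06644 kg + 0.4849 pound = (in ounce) 10.1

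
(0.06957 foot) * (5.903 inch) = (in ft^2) 0.03422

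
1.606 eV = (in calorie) 6.15e-20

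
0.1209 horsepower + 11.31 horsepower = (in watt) 8524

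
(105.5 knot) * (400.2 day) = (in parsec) 6.082e-08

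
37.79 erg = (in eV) 2.359e+13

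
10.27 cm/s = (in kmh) 0.3697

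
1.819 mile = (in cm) 2.927e+05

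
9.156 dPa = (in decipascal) 9.156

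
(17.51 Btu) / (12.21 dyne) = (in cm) 1.513e+10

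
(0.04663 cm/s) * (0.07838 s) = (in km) 3.655e-08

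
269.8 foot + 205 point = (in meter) 82.31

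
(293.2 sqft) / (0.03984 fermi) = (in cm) 6.837e+19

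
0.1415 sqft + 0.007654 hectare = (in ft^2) 824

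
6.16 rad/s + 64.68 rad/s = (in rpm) 676.5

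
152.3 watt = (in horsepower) 0.2042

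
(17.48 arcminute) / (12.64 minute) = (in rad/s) 6.705e-06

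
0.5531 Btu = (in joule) 583.6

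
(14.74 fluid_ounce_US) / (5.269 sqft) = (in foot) 0.002922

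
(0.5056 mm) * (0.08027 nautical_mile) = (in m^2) 0.07516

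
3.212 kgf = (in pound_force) 7.081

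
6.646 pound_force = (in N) 29.56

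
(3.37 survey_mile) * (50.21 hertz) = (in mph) 6.091e+05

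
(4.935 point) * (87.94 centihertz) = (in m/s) 0.001531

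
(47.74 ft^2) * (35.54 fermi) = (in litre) 1.576e-10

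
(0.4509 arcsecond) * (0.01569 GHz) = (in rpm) 327.5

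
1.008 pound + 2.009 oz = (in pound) 1.134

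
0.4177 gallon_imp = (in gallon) 0.5016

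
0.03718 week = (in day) 0.2603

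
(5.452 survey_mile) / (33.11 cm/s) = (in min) 441.7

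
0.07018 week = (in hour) 11.79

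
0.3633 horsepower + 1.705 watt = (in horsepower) 0.3656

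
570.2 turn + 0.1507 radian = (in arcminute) 1.232e+07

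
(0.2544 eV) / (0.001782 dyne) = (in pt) 6.484e-09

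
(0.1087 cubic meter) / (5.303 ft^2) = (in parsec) 7.15e-18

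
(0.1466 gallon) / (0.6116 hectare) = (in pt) 0.0002572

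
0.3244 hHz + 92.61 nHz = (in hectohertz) 0.3244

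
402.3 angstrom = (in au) 2.689e-19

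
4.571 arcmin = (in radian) 0.00133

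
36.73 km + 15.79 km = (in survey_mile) 32.63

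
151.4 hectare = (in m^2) 1.514e+06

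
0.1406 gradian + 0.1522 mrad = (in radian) 0.002361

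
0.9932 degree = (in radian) 0.01733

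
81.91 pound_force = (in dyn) 3.644e+07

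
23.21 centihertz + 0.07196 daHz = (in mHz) 951.7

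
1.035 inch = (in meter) 0.02629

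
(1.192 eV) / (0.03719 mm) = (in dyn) 5.135e-10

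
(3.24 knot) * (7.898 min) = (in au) 5.28e-09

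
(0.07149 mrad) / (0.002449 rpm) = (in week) 4.609e-07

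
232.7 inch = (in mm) 5911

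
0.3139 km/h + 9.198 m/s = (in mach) 0.02727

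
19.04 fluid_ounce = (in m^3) 0.0005631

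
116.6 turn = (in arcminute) 2.519e+06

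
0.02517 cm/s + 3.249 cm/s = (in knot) 0.06364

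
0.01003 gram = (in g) 0.01003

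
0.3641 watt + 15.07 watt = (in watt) 15.43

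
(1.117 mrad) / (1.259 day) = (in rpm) 9.806e-08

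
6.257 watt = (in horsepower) 0.008391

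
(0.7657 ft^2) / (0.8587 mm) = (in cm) 8284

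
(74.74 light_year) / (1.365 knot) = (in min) 1.678e+16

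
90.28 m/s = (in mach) 0.2651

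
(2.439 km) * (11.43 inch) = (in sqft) 7622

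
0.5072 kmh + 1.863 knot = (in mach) 0.003228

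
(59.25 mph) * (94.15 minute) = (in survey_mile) 92.97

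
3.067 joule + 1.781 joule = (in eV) 3.026e+19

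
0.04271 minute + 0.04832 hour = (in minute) 2.942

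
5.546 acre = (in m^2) 2.244e+04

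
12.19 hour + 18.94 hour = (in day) 1.297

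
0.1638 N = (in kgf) 0.0167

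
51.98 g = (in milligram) 5.198e+04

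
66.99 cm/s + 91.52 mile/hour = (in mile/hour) 93.02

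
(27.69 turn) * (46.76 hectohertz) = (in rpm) 7.769e+06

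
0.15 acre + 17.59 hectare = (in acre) 43.62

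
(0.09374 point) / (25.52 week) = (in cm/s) 2.143e-10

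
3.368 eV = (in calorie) 1.29e-19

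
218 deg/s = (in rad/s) 3.805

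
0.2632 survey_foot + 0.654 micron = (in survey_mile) 4.985e-05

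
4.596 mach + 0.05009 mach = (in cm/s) 1.582e+05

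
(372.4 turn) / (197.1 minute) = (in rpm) 1.889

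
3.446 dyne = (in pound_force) 7.747e-06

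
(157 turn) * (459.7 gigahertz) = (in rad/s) 4.535e+14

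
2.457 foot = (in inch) 29.48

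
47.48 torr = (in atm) 0.06247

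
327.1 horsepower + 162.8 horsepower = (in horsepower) 489.9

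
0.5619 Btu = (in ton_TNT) 1.417e-07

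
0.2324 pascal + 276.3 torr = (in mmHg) 276.3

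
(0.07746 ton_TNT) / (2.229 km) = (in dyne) 1.454e+10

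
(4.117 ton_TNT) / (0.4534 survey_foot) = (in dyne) 1.246e+16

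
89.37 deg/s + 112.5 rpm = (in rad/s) 13.34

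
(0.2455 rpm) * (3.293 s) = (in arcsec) 1.746e+04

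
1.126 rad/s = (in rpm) 10.75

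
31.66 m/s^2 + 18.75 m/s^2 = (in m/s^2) 50.41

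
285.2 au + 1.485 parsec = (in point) 1.3e+20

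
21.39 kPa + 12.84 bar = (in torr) 9791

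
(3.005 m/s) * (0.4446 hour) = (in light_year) 5.084e-13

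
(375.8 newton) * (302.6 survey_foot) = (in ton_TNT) 8.284e-06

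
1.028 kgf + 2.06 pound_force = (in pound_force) 4.326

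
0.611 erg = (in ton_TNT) 1.46e-17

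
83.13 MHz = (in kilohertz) 8.313e+04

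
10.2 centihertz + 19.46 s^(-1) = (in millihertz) 1.956e+04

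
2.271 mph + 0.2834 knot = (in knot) 2.257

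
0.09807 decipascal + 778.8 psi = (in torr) 4.028e+04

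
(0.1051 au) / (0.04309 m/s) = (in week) 6.033e+05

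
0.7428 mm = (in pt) 2.106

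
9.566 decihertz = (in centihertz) 95.66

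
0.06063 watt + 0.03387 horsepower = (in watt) 25.32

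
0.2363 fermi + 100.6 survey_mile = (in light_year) 1.711e-11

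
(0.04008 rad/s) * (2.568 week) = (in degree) 3.567e+06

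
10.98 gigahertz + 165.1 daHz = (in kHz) 1.098e+07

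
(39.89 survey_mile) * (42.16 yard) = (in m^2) 2.475e+06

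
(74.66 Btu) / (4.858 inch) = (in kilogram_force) 6.51e+04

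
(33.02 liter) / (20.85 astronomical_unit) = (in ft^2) 1.14e-13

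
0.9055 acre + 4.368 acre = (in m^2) 2.134e+04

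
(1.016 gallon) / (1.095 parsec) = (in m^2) 1.138e-19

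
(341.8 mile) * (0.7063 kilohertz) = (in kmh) 1.399e+09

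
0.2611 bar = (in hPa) 261.1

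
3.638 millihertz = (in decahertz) 0.0003638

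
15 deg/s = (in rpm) 2.5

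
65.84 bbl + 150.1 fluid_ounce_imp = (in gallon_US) 2766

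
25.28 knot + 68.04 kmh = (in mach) 0.0937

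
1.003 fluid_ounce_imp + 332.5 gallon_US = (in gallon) 332.5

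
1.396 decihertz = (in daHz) 0.01396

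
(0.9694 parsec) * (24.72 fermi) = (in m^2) 739.4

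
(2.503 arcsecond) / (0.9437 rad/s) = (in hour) 3.572e-09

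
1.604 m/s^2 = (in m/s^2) 1.604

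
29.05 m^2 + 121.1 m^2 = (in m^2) 150.2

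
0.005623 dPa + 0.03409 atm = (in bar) 0.03454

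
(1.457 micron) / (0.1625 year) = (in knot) 5.527e-13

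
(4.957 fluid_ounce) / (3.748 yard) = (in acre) 1.057e-08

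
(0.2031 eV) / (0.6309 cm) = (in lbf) 1.16e-18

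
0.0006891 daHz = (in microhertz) 6891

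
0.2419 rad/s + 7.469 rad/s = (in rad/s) 7.711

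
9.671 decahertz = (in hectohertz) 0.9671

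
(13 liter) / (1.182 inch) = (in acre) 0.000107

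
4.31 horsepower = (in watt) 3214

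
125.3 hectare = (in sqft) 1.349e+07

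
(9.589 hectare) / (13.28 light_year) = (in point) 2.163e-09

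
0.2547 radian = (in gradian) 16.21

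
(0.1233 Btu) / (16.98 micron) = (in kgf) 7.812e+05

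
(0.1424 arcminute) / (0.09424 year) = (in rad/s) 1.394e-11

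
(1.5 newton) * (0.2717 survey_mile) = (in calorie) 156.8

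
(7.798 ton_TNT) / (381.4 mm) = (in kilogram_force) 8.723e+09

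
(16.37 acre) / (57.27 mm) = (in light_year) 1.223e-10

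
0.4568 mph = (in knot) 0.3969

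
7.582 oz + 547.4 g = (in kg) 0.7623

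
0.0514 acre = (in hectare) 0.0208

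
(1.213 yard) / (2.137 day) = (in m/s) 6.007e-06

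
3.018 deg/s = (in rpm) 0.503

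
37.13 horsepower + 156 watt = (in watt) 2.784e+04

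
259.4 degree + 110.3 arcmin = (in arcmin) 1.567e+04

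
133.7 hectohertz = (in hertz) 1.337e+04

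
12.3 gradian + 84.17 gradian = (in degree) 86.82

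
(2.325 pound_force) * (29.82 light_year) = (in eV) 1.821e+37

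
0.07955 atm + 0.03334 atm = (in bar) 0.1144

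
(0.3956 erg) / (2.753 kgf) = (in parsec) 4.749e-26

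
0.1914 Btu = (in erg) 2.019e+09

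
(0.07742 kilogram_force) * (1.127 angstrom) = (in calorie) 2.045e-11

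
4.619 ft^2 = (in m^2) 0.4291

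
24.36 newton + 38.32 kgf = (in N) 400.2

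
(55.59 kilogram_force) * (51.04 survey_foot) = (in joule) 8481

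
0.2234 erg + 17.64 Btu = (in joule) 1.861e+04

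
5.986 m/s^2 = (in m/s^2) 5.986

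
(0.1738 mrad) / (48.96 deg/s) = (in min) 3.39e-06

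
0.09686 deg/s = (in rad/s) 0.001691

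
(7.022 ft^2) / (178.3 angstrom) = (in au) 0.0002446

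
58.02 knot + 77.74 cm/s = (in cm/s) 3063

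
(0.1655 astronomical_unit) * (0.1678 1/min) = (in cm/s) 6.924e+09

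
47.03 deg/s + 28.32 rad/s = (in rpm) 278.3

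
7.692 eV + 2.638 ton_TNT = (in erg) 1.104e+17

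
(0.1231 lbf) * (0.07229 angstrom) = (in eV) 2.471e+07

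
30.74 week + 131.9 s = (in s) 1.859e+07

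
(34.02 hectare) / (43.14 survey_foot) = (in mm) 2.587e+07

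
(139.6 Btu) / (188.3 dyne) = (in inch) 3.079e+09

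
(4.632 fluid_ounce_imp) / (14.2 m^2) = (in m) 9.268e-06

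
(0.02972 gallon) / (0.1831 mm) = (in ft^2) 6.614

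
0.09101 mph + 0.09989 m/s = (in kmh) 0.5061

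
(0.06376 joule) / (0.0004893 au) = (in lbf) 1.958e-10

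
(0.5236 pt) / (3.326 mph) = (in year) 3.939e-12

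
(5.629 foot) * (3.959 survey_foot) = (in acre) 0.0005116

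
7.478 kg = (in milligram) 7.478e+06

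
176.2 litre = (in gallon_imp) 38.76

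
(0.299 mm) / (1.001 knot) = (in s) 0.0005806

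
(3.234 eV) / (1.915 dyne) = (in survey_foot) 8.877e-14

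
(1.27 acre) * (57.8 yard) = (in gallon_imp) 5.975e+07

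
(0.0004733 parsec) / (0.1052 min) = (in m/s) 2.314e+12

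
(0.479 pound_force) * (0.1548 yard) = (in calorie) 0.07208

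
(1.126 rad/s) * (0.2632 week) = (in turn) 2.853e+04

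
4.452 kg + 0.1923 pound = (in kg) 4.539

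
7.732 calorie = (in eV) 2.019e+20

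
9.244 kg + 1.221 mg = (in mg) 9.244e+06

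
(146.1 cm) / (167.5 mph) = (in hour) 5.42e-06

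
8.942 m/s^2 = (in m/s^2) 8.942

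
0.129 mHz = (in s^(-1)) 0.000129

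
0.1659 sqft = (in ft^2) 0.1659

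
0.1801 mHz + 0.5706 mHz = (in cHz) 0.07507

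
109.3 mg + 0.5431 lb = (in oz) 8.693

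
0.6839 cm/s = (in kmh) 0.02462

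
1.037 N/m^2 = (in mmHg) 0.007778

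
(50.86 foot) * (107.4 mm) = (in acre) 0.0004114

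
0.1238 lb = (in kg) 0.05615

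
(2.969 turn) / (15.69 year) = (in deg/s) 2.16e-06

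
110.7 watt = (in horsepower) 0.1485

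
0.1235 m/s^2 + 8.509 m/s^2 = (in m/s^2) 8.633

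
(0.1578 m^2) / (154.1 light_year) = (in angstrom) 1.082e-09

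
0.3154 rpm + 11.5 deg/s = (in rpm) 2.232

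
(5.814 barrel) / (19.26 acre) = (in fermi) 1.186e+10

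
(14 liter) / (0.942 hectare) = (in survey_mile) 9.235e-10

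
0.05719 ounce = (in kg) 0.001621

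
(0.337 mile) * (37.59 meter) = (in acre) 5.038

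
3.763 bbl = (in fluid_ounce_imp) 2.106e+04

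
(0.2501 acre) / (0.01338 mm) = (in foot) 2.482e+08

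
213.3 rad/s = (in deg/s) 1.222e+04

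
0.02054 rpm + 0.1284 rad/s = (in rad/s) 0.1306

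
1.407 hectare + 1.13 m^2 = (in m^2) 1.407e+04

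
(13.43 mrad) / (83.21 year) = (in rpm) 4.887e-11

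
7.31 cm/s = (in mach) 0.0002147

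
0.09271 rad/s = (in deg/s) 5.312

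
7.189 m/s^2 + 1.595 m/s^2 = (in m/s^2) 8.784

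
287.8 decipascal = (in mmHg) 0.2159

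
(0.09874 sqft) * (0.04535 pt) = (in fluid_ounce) 0.004962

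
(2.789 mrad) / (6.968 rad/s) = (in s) 0.0004003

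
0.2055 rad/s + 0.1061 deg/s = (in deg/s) 11.88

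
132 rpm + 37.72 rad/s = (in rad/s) 51.54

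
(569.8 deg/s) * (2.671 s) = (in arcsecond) 5.479e+06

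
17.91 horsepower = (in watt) 1.336e+04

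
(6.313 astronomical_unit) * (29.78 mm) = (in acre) 6.95e+06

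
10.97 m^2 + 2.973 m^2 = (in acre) 0.003445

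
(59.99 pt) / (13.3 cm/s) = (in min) 0.002652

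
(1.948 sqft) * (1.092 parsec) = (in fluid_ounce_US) 2.062e+20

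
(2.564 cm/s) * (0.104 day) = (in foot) 755.9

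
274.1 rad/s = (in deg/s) 1.57e+04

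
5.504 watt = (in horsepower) 0.007381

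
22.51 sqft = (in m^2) 2.091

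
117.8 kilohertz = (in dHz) 1.178e+06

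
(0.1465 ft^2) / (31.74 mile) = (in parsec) 8.635e-24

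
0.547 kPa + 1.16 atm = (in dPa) 1.181e+06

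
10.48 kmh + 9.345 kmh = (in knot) 10.7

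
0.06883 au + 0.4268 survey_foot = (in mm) 1.03e+13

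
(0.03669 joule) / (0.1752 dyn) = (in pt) 5.936e+07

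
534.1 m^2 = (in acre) 0.132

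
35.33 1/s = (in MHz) 3.533e-05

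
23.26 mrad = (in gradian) 1.481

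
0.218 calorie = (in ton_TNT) 2.18e-10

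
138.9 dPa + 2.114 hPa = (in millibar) 2.253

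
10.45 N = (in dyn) 1.045e+06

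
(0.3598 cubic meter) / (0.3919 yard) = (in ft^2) 10.81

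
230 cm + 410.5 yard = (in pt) 1.071e+06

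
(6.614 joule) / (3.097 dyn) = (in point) 6.054e+08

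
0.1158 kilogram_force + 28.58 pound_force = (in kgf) 13.08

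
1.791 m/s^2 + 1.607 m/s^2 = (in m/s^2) 3.398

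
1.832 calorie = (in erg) 7.665e+07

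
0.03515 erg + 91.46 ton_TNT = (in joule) 3.827e+11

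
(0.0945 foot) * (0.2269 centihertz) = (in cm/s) 0.006536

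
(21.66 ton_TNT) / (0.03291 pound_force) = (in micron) 6.191e+17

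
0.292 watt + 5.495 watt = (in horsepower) 0.00776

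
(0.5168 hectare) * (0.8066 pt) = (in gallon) 388.5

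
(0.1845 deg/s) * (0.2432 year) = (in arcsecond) 5.094e+09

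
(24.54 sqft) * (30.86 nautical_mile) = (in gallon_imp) 2.866e+07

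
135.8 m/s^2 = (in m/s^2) 135.8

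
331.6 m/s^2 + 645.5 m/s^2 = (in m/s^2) 977.1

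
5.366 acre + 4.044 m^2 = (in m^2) 2.172e+04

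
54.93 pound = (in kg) 24.92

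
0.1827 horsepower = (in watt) 136.2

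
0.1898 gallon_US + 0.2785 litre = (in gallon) 0.2634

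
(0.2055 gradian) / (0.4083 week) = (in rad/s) 1.307e-08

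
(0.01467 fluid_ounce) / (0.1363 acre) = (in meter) 7.865e-10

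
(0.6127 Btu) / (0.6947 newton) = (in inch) 3.663e+04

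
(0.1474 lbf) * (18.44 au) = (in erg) 1.809e+19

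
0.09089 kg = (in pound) 0.2004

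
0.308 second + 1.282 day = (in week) 0.1831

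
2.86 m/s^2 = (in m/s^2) 2.86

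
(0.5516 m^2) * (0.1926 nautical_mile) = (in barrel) 1238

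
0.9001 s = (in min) 0.015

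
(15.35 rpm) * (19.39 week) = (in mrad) 1.885e+10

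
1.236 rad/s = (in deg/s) 70.82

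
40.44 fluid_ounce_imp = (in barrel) 0.007227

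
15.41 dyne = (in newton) 0.0001541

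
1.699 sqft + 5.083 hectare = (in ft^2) 5.471e+05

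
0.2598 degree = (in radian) 0.004534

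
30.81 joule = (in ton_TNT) 7.364e-09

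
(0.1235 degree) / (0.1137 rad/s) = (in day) 2.194e-07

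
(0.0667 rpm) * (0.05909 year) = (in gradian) 8.286e+05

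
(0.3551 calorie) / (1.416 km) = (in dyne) 104.9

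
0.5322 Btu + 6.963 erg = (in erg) 5.615e+09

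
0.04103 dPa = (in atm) 4.049e-08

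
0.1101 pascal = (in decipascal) 1.101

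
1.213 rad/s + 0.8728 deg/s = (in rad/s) 1.228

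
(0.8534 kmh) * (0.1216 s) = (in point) 81.71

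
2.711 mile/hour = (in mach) 0.003559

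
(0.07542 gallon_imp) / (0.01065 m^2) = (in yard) 0.03521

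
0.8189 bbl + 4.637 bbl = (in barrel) 5.456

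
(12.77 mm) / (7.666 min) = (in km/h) 9.995e-05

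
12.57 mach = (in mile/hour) 9574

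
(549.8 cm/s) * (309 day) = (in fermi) 1.468e+23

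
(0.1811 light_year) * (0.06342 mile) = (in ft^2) 1.882e+18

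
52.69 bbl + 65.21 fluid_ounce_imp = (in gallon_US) 2213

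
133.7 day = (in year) 0.3663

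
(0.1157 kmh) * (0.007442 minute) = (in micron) 1.435e+04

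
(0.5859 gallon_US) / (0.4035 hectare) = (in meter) 5.497e-07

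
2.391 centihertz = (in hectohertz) 0.0002391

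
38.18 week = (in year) 0.7322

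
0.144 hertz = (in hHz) 0.00144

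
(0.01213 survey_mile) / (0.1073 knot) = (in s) 353.6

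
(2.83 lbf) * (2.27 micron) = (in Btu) 2.708e-08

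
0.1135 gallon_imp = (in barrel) 0.003245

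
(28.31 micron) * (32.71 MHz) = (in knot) 1800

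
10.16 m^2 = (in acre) 0.002511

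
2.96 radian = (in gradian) 188.4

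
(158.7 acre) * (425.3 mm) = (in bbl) 1.718e+06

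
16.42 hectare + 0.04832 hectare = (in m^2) 1.647e+05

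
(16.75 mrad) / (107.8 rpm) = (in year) 4.705e-11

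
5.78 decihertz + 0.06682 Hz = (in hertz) 0.6448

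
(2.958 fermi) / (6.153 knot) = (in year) 2.963e-23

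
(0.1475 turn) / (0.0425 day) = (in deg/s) 0.01446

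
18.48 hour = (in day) 0.77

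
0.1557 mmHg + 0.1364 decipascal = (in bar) 0.0002077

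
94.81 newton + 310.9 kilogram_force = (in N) 3144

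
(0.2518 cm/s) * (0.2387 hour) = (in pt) 6134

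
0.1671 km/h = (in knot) 0.09023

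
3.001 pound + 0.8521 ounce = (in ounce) 48.87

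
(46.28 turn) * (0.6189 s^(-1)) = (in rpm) 1719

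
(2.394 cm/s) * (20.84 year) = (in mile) 9776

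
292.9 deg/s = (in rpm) 48.82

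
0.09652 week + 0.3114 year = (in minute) 1.646e+05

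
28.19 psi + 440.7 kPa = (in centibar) 635.1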